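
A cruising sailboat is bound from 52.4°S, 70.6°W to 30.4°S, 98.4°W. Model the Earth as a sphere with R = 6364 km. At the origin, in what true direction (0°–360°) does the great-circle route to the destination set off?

306.3°

N = sin Δλ·cos φ₂ = -0.4023;  D = cos φ₁ sin φ₂ − sin φ₁ cos φ₂ cos Δλ = +0.2957
initial course = atan2(N, D) = 306.32°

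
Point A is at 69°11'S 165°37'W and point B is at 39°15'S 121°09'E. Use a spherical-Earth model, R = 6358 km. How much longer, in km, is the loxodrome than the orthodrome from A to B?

Great circle: cos σ = sin φ₁ sin φ₂ + cos φ₁ cos φ₂ cos Δλ,  σ = 0.8355 rad → d_gc = 5312.2 km
Rhumb line: Δψ = +0.9486, q = Δφ/Δψ = 0.5507, d_rh = R√(Δφ²+q²Δλ²) = 5573.5 km
Excess = 5573.5 − 5312.2 = 261.3 ≈ 261 km

261 km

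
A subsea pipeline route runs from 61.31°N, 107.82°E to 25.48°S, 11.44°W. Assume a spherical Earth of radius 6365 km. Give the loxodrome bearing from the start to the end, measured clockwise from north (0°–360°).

228.8°

Δψ = ln[tan(π/4+φ₂/2)/tan(π/4+φ₁/2)] = -1.8238
Δλ = -2.0815 rad (taken the short way round)
course = atan2(Δλ, Δψ) = 228.78°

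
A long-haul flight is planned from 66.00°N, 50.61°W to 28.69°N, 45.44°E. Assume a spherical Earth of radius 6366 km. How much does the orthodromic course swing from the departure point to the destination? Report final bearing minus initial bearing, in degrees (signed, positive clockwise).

Initial bearing θ₁ = atan2(sin Δλ cos φ₂, cos φ₁ sin φ₂ − sin φ₁ cos φ₂ cos Δλ) = 72.22°
Final bearing θ₂ = (initial bearing from the destination back to the start) + 180° = 153.80°
Δθ = θ₂ − θ₁ = +81.6°

+81.6°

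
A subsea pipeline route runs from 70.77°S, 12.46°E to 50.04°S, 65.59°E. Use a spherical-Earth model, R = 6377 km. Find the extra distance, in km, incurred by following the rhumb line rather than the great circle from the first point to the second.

99 km

Great circle: cos σ = sin φ₁ sin φ₂ + cos φ₁ cos φ₂ cos Δλ,  σ = 0.5536 rad → d_gc = 3530.2 km
Rhumb line: Δψ = +0.7637, q = Δφ/Δψ = 0.4738, d_rh = R√(Δφ²+q²Δλ²) = 3629.3 km
Excess = 3629.3 − 3530.2 = 99.1 ≈ 99 km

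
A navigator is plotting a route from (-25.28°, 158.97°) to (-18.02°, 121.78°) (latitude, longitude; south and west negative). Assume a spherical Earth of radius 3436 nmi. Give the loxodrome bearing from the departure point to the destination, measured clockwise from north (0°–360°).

Meridional parts: M(φ₁)=-0.4563, M(φ₂)=-0.3198 → ΔM = +0.1364;  Δλ = -0.6491 rad
tan C = Δλ / ΔM = -4.7570 → C = 281.87°

281.9°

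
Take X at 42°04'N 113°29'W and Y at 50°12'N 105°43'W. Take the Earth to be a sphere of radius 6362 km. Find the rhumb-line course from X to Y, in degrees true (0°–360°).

33.4°

Δψ = ln[tan(π/4+φ₂/2)/tan(π/4+φ₁/2)] = +0.2054
Δλ = +0.1356 rad (taken the short way round)
course = atan2(Δλ, Δψ) = 33.42°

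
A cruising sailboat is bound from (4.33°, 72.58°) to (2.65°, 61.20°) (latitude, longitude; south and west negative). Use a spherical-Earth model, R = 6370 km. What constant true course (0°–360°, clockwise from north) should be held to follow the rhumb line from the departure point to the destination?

Δψ = ln[tan(π/4+φ₂/2)/tan(π/4+φ₁/2)] = -0.0294
Δλ = -0.1986 rad (taken the short way round)
course = atan2(Δλ, Δψ) = 261.59°

261.6°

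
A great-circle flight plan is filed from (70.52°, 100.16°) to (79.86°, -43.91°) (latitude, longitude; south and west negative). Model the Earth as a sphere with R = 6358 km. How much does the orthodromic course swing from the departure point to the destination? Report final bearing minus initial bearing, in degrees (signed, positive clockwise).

-143.0°

At departure: θ₁ = atan2(sin Δλ cos φ₂, cos φ₁ sin φ₂ − sin φ₁ cos φ₂ cos Δλ) = 347.41°
At arrival: θ₂ = atan2(sin Δλ cos φ₁, −cos φ₂ sin φ₁ + sin φ₂ cos φ₁ cos Δλ) = 204.38°
Δθ = θ₂ − θ₁ = -143.0°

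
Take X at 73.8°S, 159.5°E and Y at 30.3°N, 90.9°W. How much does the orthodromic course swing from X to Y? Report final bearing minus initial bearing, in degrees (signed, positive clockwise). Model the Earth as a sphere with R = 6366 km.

Initial bearing θ₁ = atan2(sin Δλ cos φ₂, cos φ₁ sin φ₂ − sin φ₁ cos φ₂ cos Δλ) = 99.59°
Final bearing θ₂ = (initial bearing from the destination back to the start) + 180° = 18.58°
Δθ = θ₂ − θ₁ = -81.0°

-81.0°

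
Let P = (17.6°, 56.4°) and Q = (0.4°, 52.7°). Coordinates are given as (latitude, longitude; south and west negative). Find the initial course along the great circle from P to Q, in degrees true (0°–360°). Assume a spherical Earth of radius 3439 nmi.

192.3°

N = sin Δλ·cos φ₂ = -0.0645;  D = cos φ₁ sin φ₂ − sin φ₁ cos φ₂ cos Δλ = -0.2951
initial course = atan2(N, D) = 192.34°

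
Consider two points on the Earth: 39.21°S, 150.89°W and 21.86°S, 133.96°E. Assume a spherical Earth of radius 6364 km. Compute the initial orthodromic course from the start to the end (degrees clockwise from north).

N = sin Δλ·cos φ₂ = -0.8971;  D = cos φ₁ sin φ₂ − sin φ₁ cos φ₂ cos Δλ = -0.1381
initial course = atan2(N, D) = 261.25°

261.2°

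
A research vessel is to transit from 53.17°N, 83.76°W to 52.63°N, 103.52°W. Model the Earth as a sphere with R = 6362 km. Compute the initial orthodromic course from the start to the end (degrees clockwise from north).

θ = atan2( sin Δλ·cos φ₂ ,  cos φ₁ sin φ₂ − sin φ₁ cos φ₂ cos Δλ )
  = atan2(-0.2052, +0.0192) = 275.34°

275.3°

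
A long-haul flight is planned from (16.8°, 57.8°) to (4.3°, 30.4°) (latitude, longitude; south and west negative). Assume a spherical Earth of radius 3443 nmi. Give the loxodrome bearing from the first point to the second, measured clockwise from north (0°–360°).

Meridional parts: M(φ₁)=+0.2975, M(φ₂)=+0.0751 → ΔM = -0.2224;  Δλ = -0.4782 rad
tan C = Δλ / ΔM = +2.1504 → C = 245.06°

245.1°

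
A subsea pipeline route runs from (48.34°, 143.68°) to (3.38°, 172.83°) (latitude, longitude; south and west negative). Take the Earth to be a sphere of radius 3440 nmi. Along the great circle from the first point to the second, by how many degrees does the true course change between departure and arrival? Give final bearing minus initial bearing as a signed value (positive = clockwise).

+14.0°

Initial bearing θ₁ = atan2(sin Δλ cos φ₂, cos φ₁ sin φ₂ − sin φ₁ cos φ₂ cos Δλ) = 141.54°
Final bearing θ₂ = (initial bearing from the destination back to the start) + 180° = 155.53°
Δθ = θ₂ − θ₁ = +14.0°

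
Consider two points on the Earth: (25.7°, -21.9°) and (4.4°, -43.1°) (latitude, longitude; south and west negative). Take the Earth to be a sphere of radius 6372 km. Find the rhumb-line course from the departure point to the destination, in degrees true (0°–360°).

223.7°

Meridional parts: M(φ₁)=+0.4644, M(φ₂)=+0.0769 → ΔM = -0.3875;  Δλ = -0.3700 rad
tan C = Δλ / ΔM = +0.9548 → C = 223.68°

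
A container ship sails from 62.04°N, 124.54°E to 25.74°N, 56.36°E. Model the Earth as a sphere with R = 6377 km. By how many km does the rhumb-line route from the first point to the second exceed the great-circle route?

207 km

Great circle: cos σ = sin φ₁ sin φ₂ + cos φ₁ cos φ₂ cos Δλ,  σ = 0.9997 rad → d_gc = 6374.9 km
Rhumb line: Δψ = -0.9253, q = Δφ/Δψ = 0.6847, d_rh = R√(Δφ²+q²Δλ²) = 6581.7 km
Excess = 6581.7 − 6374.9 = 206.8 ≈ 207 km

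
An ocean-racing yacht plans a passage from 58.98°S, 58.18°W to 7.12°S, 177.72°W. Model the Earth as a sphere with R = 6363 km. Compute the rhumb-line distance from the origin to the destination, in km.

Δψ = ln[tan(π/4+φ₂/2)/tan(π/4+φ₁/2)] = +1.1573;  Δφ = +0.9051 rad,  Δλ = -2.0864 rad
q = Δφ/Δψ = 0.7821
d = R·√(Δφ² + q²Δλ²) = 6363·1.86598 = 11873 km

11873 km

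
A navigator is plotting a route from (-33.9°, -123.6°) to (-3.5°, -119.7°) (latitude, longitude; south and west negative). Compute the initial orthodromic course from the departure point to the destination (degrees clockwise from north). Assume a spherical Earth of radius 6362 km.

7.7°

N = sin Δλ·cos φ₂ = +0.0679;  D = cos φ₁ sin φ₂ − sin φ₁ cos φ₂ cos Δλ = +0.5047
initial course = atan2(N, D) = 7.66°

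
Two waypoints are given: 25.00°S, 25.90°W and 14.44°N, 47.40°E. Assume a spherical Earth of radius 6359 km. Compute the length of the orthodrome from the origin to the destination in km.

9052 km

Haversine: a = sin²(Δφ/2)+cos φ₁ cos φ₂ sin²(Δλ/2) = 0.42659;  σ = 2·atan2(√a,√(1−a))
σ = 81.557° → d = Rσ = 6359·1.42344 = 9052 km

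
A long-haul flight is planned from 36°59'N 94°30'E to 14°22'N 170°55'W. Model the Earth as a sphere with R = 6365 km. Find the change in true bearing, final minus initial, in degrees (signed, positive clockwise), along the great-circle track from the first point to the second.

At departure: θ₁ = atan2(sin Δλ cos φ₂, cos φ₁ sin φ₂ − sin φ₁ cos φ₂ cos Δλ) = 75.78°
At arrival: θ₂ = atan2(sin Δλ cos φ₁, −cos φ₂ sin φ₁ + sin φ₂ cos φ₁ cos Δλ) = 126.94°
Δθ = θ₂ − θ₁ = +51.2°

+51.2°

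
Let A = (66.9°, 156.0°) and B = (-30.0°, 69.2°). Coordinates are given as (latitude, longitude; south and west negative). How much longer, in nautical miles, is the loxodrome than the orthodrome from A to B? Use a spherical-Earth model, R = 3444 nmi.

157 nmi

Great circle: cos σ = sin φ₁ sin φ₂ + cos φ₁ cos φ₂ cos Δλ,  σ = 2.0274 rad → d_gc = 6982.5 nmi
Rhumb line: Δψ = -2.1372, q = Δφ/Δψ = 0.7913, d_rh = R√(Δφ²+q²Δλ²) = 7139.5 nmi
Excess = 7139.5 − 6982.5 = 157.0 ≈ 157 nmi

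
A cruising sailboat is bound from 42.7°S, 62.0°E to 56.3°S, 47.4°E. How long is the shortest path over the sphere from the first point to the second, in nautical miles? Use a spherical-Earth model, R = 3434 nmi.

989 nmi

Haversine: a = sin²(Δφ/2)+cos φ₁ cos φ₂ sin²(Δλ/2) = 0.02060;  σ = 2·atan2(√a,√(1−a))
σ = 16.505° → d = Rσ = 3434·0.28807 = 989 nmi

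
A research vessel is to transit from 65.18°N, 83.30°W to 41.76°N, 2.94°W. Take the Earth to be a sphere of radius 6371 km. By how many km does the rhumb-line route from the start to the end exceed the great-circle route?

322 km

Great circle: cos σ = sin φ₁ sin φ₂ + cos φ₁ cos φ₂ cos Δλ,  σ = 0.8541 rad → d_gc = 5441.2 km
Rhumb line: Δψ = -0.7104, q = Δφ/Δψ = 0.5754, d_rh = R√(Δφ²+q²Δλ²) = 5763.5 km
Excess = 5763.5 − 5441.2 = 322.3 ≈ 322 km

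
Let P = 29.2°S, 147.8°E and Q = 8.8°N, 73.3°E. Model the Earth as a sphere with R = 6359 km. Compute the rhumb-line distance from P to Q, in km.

Rhumb course C = atan2(Δλ, Δψ) with Δψ = ln[tan(π/4+φ₂/2)/tan(π/4+φ₁/2)] = +0.6874, Δλ = -1.3003 → C = 297.87°
d = R·|Δφ| / |cos C| = 6359·0.66323 / 0.46739 = 9023 km

9023 km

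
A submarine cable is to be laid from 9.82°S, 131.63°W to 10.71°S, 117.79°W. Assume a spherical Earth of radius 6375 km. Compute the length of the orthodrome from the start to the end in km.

cos σ = sin φ₁ sin φ₂ + cos φ₁ cos φ₂ cos Δλ
      = sin(-9.82°)sin(-10.71°) + cos(-9.82°)cos(-10.71°)cos(13.84°) = 0.9718
σ = 13.646° → d = Rσ = 6375·0.23817 = 1518 km

1518 km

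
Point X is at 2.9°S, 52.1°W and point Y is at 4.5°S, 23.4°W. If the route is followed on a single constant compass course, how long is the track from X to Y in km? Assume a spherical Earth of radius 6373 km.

Rhumb course C = atan2(Δλ, Δψ) with Δψ = ln[tan(π/4+φ₂/2)/tan(π/4+φ₁/2)] = -0.0280, Δλ = +0.5009 → C = 93.20°
d = R·|Δφ| / |cos C| = 6373·0.02793 / 0.05578 = 3191 km

3191 km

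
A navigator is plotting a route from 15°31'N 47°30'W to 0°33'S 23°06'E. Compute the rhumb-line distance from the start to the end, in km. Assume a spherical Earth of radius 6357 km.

7943 km

Δψ = ln[tan(π/4+φ₂/2)/tan(π/4+φ₁/2)] = -0.2838;  Δφ = -0.2804 rad,  Δλ = +1.2322 rad
q = Δφ/Δψ = 0.9881
d = R·√(Δφ² + q²Δλ²) = 6357·1.24943 = 7943 km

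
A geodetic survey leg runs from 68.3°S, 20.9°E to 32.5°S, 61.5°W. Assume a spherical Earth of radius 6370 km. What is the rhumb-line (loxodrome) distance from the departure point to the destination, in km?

Rhumb course C = atan2(Δλ, Δψ) with Δψ = ln[tan(π/4+φ₂/2)/tan(π/4+φ₁/2)] = +1.0517, Δλ = -1.4382 → C = 306.18°
d = R·|Δφ| / |cos C| = 6370·0.62483 / 0.59027 = 6743 km

6743 km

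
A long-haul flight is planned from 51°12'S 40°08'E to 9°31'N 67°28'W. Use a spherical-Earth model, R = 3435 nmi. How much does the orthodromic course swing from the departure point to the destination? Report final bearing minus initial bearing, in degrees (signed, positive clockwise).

+58.8°

At departure: θ₁ = atan2(sin Δλ cos φ₂, cos φ₁ sin φ₂ − sin φ₁ cos φ₂ cos Δλ) = 262.20°
At arrival: θ₂ = atan2(sin Δλ cos φ₁, −cos φ₂ sin φ₁ + sin φ₂ cos φ₁ cos Δλ) = 320.99°
Δθ = θ₂ − θ₁ = +58.8°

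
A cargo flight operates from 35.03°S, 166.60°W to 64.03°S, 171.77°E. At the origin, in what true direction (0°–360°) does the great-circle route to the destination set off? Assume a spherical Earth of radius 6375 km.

197.8°

θ = atan2( sin Δλ·cos φ₂ ,  cos φ₁ sin φ₂ − sin φ₁ cos φ₂ cos Δλ )
  = atan2(-0.1614, -0.5025) = 197.81°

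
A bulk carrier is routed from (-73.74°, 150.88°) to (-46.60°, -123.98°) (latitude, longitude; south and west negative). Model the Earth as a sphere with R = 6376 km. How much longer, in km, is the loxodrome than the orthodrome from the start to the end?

Great circle: cos σ = sin φ₁ sin φ₂ + cos φ₁ cos φ₂ cos Δλ,  σ = 0.7759 rad → d_gc = 4947.0 km
Rhumb line: Δψ = +1.0245, q = Δφ/Δψ = 0.4624, d_rh = R√(Δφ²+q²Δλ²) = 5320.9 km
Excess = 5320.9 − 4947.0 = 373.9 ≈ 374 km

374 km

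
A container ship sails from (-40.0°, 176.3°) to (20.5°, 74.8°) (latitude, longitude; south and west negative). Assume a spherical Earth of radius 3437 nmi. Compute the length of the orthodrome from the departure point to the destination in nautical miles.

6695 nmi

Haversine: a = sin²(Δφ/2)+cos φ₁ cos φ₂ sin²(Δλ/2) = 0.68408;  σ = 2·atan2(√a,√(1−a))
σ = 111.602° → d = Rσ = 3437·1.94783 = 6695 nmi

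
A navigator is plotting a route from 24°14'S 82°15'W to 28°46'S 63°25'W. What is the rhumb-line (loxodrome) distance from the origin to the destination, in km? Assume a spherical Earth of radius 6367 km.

1939 km

Δψ = ln[tan(π/4+φ₂/2)/tan(π/4+φ₁/2)] = -0.0884;  Δφ = -0.0791 rad,  Δλ = +0.3287 rad
q = Δφ/Δψ = 0.8946
d = R·√(Δφ² + q²Δλ²) = 6367·0.30451 = 1939 km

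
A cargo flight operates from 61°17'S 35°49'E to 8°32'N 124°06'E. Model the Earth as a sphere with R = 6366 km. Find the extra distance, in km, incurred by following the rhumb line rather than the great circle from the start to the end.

Great circle: cos σ = sin φ₁ sin φ₂ + cos φ₁ cos φ₂ cos Δλ,  σ = 1.6870 rad → d_gc = 10739.2 km
Rhumb line: Δψ = +1.5121, q = Δφ/Δψ = 0.8058, d_rh = R√(Δφ²+q²Δλ²) = 11074.9 km
Excess = 11074.9 − 10739.2 = 335.7 ≈ 336 km

336 km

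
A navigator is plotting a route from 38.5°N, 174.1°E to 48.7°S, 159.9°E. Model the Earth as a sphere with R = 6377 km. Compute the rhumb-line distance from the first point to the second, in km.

Rhumb course C = atan2(Δλ, Δψ) with Δψ = ln[tan(π/4+φ₂/2)/tan(π/4+φ₁/2)] = -1.7050, Δλ = -0.2478 → C = 188.27°
d = R·|Δφ| / |cos C| = 6377·1.52193 / 0.98960 = 9807 km

9807 km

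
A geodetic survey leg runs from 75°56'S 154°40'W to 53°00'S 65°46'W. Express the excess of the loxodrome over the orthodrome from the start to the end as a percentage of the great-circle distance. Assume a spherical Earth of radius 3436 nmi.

Great circle: σ = 0.6801 rad → d_gc = Rσ = 2336.9 nmi
Rhumb: Δφ = +0.4003, Δλ = +1.5516, Δψ = +0.9977, q = Δφ/Δψ = 0.4012 → d_rh = R√(Δφ²+q²Δλ²) = 2542.9 nmi
Excess = (2542.9 − 2336.9) / 2336.9 = 206.0 / 2336.9 = 8.82% ≈ 8.8%

8.8%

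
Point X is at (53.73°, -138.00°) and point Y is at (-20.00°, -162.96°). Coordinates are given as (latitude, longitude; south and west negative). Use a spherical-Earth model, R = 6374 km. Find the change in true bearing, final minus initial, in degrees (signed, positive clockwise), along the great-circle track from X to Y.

-9.2°

Initial bearing θ₁ = atan2(sin Δλ cos φ₂, cos φ₁ sin φ₂ − sin φ₁ cos φ₂ cos Δλ) = 204.03°
Final bearing θ₂ = (initial bearing from the destination back to the start) + 180° = 194.86°
Δθ = θ₂ − θ₁ = -9.2°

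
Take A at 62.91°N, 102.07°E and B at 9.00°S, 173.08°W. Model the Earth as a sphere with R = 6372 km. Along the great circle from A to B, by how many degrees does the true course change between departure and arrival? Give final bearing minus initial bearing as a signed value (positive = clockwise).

+54.2°

At departure: θ₁ = atan2(sin Δλ cos φ₂, cos φ₁ sin φ₂ − sin φ₁ cos φ₂ cos Δλ) = 98.68°
At arrival: θ₂ = atan2(sin Δλ cos φ₁, −cos φ₂ sin φ₁ + sin φ₂ cos φ₁ cos Δλ) = 152.88°
Δθ = θ₂ − θ₁ = +54.2°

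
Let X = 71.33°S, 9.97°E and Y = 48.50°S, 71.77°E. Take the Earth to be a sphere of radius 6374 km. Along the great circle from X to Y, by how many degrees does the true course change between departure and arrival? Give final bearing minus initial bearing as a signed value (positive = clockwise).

-55.7°

At departure: θ₁ = atan2(sin Δλ cos φ₂, cos φ₁ sin φ₂ − sin φ₁ cos φ₂ cos Δλ) = 84.44°
At arrival: θ₂ = atan2(sin Δλ cos φ₁, −cos φ₂ sin φ₁ + sin φ₂ cos φ₁ cos Δλ) = 28.74°
Δθ = θ₂ − θ₁ = -55.7°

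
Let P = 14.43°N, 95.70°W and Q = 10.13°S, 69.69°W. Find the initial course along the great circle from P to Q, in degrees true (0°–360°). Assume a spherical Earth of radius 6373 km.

132.2°

θ = atan2( sin Δλ·cos φ₂ ,  cos φ₁ sin φ₂ − sin φ₁ cos φ₂ cos Δλ )
  = atan2(+0.4317, -0.3908) = 132.15°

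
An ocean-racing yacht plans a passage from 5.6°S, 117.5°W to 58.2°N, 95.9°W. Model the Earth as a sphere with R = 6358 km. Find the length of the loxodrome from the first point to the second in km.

7349 km

Rhumb course C = atan2(Δλ, Δψ) with Δψ = ln[tan(π/4+φ₂/2)/tan(π/4+φ₁/2)] = +1.3537, Δλ = +0.3770 → C = 15.56°
d = R·|Δφ| / |cos C| = 6358·1.11352 / 0.96334 = 7349 km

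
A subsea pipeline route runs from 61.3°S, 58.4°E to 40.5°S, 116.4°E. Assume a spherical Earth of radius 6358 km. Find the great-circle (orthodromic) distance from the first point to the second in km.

Haversine: a = sin²(Δφ/2)+cos φ₁ cos φ₂ sin²(Δλ/2) = 0.11842;  σ = 2·atan2(√a,√(1−a))
σ = 40.256° → d = Rσ = 6358·0.70259 = 4467 km

4467 km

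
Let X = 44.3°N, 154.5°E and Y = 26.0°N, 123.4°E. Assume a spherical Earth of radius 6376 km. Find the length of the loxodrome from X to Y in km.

3467 km

Δψ = ln[tan(π/4+φ₂/2)/tan(π/4+φ₁/2)] = -0.3940;  Δφ = -0.3194 rad,  Δλ = -0.5428 rad
q = Δφ/Δψ = 0.8107
d = R·√(Δφ² + q²Δλ²) = 6376·0.54373 = 3467 km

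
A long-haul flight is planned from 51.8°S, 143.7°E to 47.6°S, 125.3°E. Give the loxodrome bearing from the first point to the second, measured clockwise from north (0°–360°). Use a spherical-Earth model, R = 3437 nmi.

289.5°

Meridional parts: M(φ₁)=-1.0605, M(φ₂)=-0.9471 → ΔM = +0.1134;  Δλ = -0.3211 rad
tan C = Δλ / ΔM = -2.8312 → C = 289.45°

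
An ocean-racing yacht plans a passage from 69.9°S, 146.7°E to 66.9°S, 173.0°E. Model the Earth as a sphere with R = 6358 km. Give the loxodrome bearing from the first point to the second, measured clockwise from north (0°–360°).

72.8°

Δψ = ln[tan(π/4+φ₂/2)/tan(π/4+φ₁/2)] = +0.1425
Δλ = +0.4590 rad (taken the short way round)
course = atan2(Δλ, Δψ) = 72.76°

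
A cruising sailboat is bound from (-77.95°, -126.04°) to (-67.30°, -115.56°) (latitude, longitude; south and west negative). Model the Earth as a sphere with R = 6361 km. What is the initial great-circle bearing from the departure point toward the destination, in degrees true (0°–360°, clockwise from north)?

N = sin Δλ·cos φ₂ = +0.0702;  D = cos φ₁ sin φ₂ − sin φ₁ cos φ₂ cos Δλ = +0.1785
initial course = atan2(N, D) = 21.47°

21.5°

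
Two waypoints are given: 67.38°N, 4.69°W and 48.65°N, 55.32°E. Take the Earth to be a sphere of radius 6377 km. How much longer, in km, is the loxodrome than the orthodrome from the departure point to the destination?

135 km

Great circle: cos σ = sin φ₁ sin φ₂ + cos φ₁ cos φ₂ cos Δλ,  σ = 0.6095 rad → d_gc = 3886.6 km
Rhumb line: Δψ = -0.6349, q = Δφ/Δψ = 0.5149, d_rh = R√(Δφ²+q²Δλ²) = 4021.5 km
Excess = 4021.5 − 3886.6 = 134.9 ≈ 135 km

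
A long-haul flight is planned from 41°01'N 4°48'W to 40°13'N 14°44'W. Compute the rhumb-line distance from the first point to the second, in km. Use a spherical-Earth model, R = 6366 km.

Rhumb course C = atan2(Δλ, Δψ) with Δψ = ln[tan(π/4+φ₂/2)/tan(π/4+φ₁/2)] = -0.0184, Δλ = -0.1734 → C = 263.94°
d = R·|Δφ| / |cos C| = 6366·0.01396 / 0.10551 = 842 km

842 km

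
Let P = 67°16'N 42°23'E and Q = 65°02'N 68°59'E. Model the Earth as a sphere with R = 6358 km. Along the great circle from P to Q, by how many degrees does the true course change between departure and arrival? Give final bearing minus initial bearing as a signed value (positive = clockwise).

+24.4°

At departure: θ₁ = atan2(sin Δλ cos φ₂, cos φ₁ sin φ₂ − sin φ₁ cos φ₂ cos Δλ) = 89.32°
At arrival: θ₂ = atan2(sin Δλ cos φ₁, −cos φ₂ sin φ₁ + sin φ₂ cos φ₁ cos Δλ) = 113.73°
Δθ = θ₂ − θ₁ = +24.4°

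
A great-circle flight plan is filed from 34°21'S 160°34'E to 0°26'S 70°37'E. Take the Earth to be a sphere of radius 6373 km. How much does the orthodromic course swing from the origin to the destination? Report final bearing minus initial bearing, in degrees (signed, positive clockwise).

+34.7°

Initial bearing θ₁ = atan2(sin Δλ cos φ₂, cos φ₁ sin φ₂ − sin φ₁ cos φ₂ cos Δλ) = 269.67°
Final bearing θ₂ = (initial bearing from the destination back to the start) + 180° = 304.35°
Δθ = θ₂ − θ₁ = +34.7°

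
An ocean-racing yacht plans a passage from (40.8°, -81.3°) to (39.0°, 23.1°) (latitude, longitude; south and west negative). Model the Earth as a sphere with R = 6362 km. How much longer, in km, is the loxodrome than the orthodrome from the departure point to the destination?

Great circle: cos σ = sin φ₁ sin φ₂ + cos φ₁ cos φ₂ cos Δλ,  σ = 1.3027 rad → d_gc = 8287.7 km
Rhumb line: Δψ = -0.0410, q = Δφ/Δψ = 0.7671, d_rh = R√(Δφ²+q²Δλ²) = 8894.6 km
Excess = 8894.6 − 8287.7 = 606.9 ≈ 607 km

607 km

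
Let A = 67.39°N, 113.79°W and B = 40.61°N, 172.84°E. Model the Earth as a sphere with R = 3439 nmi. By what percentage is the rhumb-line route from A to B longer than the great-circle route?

Great circle: σ = 0.8170 rad → d_gc = Rσ = 2809.7 nmi
Rhumb: Δφ = -0.4674, Δλ = -1.2805, Δψ = -0.8330, q = Δφ/Δψ = 0.5611 → d_rh = R√(Δφ²+q²Δλ²) = 2947.8 nmi
Excess = (2947.8 − 2809.7) / 2809.7 = 138.1 / 2809.7 = 4.92% ≈ 4.9%

4.9%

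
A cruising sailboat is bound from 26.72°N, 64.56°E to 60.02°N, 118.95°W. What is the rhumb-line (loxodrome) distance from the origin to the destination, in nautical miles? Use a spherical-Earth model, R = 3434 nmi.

7642 nmi

Rhumb course C = atan2(Δλ, Δψ) with Δψ = ln[tan(π/4+φ₂/2)/tan(π/4+φ₁/2)] = +0.8334, Δλ = +3.0803 → C = 74.86°
d = R·|Δφ| / |cos C| = 3434·0.58119 / 0.26117 = 7642 nmi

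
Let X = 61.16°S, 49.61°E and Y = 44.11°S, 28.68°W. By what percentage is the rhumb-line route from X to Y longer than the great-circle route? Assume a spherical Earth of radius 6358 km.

5.5%

Great circle: σ = 0.8230 rad → d_gc = Rσ = 5232.8 km
Rhumb: Δφ = +0.2976, Δλ = -1.3664, Δψ = +0.4986, q = Δφ/Δψ = 0.5968 → d_rh = R√(Δφ²+q²Δλ²) = 5519.4 km
Excess = (5519.4 − 5232.8) / 5232.8 = 286.6 / 5232.8 = 5.48% ≈ 5.5%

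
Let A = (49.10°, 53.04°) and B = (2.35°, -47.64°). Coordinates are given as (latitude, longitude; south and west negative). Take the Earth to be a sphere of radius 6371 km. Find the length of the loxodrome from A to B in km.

10971 km

Δψ = ln[tan(π/4+φ₂/2)/tan(π/4+φ₁/2)] = -0.9454;  Δφ = -0.8159 rad,  Δλ = -1.7572 rad
q = Δφ/Δψ = 0.8630
d = R·√(Δφ² + q²Δλ²) = 6371·1.72208 = 10971 km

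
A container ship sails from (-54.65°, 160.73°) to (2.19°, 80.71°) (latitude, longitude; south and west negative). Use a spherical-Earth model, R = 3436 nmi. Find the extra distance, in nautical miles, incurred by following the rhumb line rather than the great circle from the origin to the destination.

117 nmi

Great circle: cos σ = sin φ₁ sin φ₂ + cos φ₁ cos φ₂ cos Δλ,  σ = 1.5017 rad → d_gc = 5159.9 nmi
Rhumb line: Δψ = +1.1819, q = Δφ/Δψ = 0.8394, d_rh = R√(Δφ²+q²Δλ²) = 5276.8 nmi
Excess = 5276.8 − 5159.9 = 116.9 ≈ 117 nmi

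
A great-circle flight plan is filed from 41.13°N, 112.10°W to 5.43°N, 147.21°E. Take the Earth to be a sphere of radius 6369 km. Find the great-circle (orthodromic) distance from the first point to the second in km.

cos σ = sin φ₁ sin φ₂ + cos φ₁ cos φ₂ cos Δλ
      = sin(41.13°)sin(5.43°) + cos(41.13°)cos(5.43°)cos(-100.69°) = -0.0768
σ = 94.407° → d = Rσ = 6369·1.64772 = 10494 km

10494 km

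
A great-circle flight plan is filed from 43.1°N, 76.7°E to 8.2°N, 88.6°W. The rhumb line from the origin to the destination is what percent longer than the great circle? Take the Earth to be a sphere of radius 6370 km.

Great circle: σ = 2.2163 rad → d_gc = Rσ = 14117.7 km
Rhumb: Δφ = -0.6091, Δλ = -2.8850, Δψ = -0.6916, q = Δφ/Δψ = 0.8807 → d_rh = R√(Δφ²+q²Δλ²) = 16644.0 km
Excess = (16644.0 − 14117.7) / 14117.7 = 2526.3 / 14117.7 = 17.89% ≈ 17.9%

17.9%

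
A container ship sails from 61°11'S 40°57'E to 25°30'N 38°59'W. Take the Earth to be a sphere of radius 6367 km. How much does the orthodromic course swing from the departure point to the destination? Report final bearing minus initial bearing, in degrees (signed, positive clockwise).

Initial bearing θ₁ = atan2(sin Δλ cos φ₂, cos φ₁ sin φ₂ − sin φ₁ cos φ₂ cos Δλ) = 291.26°
Final bearing θ₂ = (initial bearing from the destination back to the start) + 180° = 330.15°
Δθ = θ₂ − θ₁ = +38.9°

+38.9°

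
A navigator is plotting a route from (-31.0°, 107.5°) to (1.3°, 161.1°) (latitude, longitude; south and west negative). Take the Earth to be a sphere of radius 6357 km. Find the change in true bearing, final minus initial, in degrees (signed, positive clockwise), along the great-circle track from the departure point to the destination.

-15.4°

At departure: θ₁ = atan2(sin Δλ cos φ₂, cos φ₁ sin φ₂ − sin φ₁ cos φ₂ cos Δλ) = 68.01°
At arrival: θ₂ = atan2(sin Δλ cos φ₁, −cos φ₂ sin φ₁ + sin φ₂ cos φ₁ cos Δλ) = 52.65°
Δθ = θ₂ − θ₁ = -15.4°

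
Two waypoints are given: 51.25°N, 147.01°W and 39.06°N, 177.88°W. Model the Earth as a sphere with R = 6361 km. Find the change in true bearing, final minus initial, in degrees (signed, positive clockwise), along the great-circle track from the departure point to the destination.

-22.3°

At departure: θ₁ = atan2(sin Δλ cos φ₂, cos φ₁ sin φ₂ − sin φ₁ cos φ₂ cos Δλ) = 252.53°
At arrival: θ₂ = atan2(sin Δλ cos φ₁, −cos φ₂ sin φ₁ + sin φ₂ cos φ₁ cos Δλ) = 230.26°
Δθ = θ₂ − θ₁ = -22.3°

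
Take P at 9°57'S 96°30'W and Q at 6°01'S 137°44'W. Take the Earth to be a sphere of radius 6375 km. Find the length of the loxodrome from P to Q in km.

Rhumb course C = atan2(Δλ, Δψ) with Δψ = ln[tan(π/4+φ₂/2)/tan(π/4+φ₁/2)] = +0.0693, Δλ = -0.7197 → C = 275.50°
d = R·|Δφ| / |cos C| = 6375·0.06865 / 0.09590 = 4563 km

4563 km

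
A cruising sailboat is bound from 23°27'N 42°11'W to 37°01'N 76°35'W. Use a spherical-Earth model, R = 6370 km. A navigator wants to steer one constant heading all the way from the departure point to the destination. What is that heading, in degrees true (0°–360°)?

294.6°

Δψ = ln[tan(π/4+φ₂/2)/tan(π/4+φ₁/2)] = +0.2751
Δλ = -0.6004 rad (taken the short way round)
course = atan2(Δλ, Δψ) = 294.62°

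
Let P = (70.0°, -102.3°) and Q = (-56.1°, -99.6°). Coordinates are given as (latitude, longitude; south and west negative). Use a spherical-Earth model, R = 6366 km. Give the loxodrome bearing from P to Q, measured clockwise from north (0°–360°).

Δψ = ln[tan(π/4+φ₂/2)/tan(π/4+φ₁/2)] = -2.9236
Δλ = +0.0471 rad (taken the short way round)
course = atan2(Δλ, Δψ) = 179.08°

179.1°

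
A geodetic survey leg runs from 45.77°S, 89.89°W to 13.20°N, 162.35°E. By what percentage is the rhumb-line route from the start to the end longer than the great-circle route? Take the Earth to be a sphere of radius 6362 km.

Great circle: σ = 1.9506 rad → d_gc = Rσ = 12410.0 km
Rhumb: Δφ = +1.0292, Δλ = -1.8808, Δψ = +1.1330, q = Δφ/Δψ = 0.9084 → d_rh = R√(Δφ²+q²Δλ²) = 12689.7 km
Excess = (12689.7 − 12410.0) / 12410.0 = 279.7 / 12410.0 = 2.254% ≈ 2.3%

2.3%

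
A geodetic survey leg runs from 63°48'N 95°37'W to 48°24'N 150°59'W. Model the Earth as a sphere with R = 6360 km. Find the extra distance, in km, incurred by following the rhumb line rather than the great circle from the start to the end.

104 km

Great circle: cos σ = sin φ₁ sin φ₂ + cos φ₁ cos φ₂ cos Δλ,  σ = 0.5780 rad → d_gc = 3676.06 km
Rhumb line: Δψ = -0.4900, q = Δφ/Δψ = 0.5485, d_rh = R√(Δφ²+q²Δλ²) = 3779.64 km
Excess = 3779.64 − 3676.06 = 103.58 ≈ 104 km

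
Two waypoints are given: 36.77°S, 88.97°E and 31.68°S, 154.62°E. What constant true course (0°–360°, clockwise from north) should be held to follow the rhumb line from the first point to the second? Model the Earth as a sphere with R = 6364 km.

Meridional parts: M(φ₁)=-0.6910, M(φ₂)=-0.5835 → ΔM = +0.1075;  Δλ = +1.1458 rad
tan C = Δλ / ΔM = +10.6576 → C = 84.64°

84.6°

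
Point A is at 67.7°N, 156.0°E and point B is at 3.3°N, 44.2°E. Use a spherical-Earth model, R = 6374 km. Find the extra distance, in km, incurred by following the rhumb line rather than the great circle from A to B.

Great circle: cos σ = sin φ₁ sin φ₂ + cos φ₁ cos φ₂ cos Δλ,  σ = 1.6583 rad → d_gc = 10570.2 km
Rhumb line: Δψ = -1.5664, q = Δφ/Δψ = 0.7176, d_rh = R√(Δφ²+q²Δλ²) = 11444.4 km
Excess = 11444.4 − 10570.2 = 874.2 ≈ 874 km

874 km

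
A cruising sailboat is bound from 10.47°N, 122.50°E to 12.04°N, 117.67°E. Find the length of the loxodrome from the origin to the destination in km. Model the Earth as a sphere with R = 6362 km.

Rhumb course C = atan2(Δλ, Δψ) with Δψ = ln[tan(π/4+φ₂/2)/tan(π/4+φ₁/2)] = +0.0279, Δλ = -0.0843 → C = 288.34°
d = R·|Δφ| / |cos C| = 6362·0.02740 / 0.31461 = 554 km

554 km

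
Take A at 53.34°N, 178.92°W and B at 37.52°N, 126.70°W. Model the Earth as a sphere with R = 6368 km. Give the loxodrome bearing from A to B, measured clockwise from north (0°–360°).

113.6°

Δψ = ln[tan(π/4+φ₂/2)/tan(π/4+φ₁/2)] = -0.3973
Δλ = +0.9114 rad (taken the short way round)
course = atan2(Δλ, Δψ) = 113.56°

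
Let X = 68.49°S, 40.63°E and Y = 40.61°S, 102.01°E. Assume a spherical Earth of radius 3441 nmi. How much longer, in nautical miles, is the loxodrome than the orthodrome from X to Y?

Great circle: cos σ = sin φ₁ sin φ₂ + cos φ₁ cos φ₂ cos Δλ,  σ = 0.7394 rad → d_gc = 2544.1 nmi
Rhumb line: Δψ = +0.8841, q = Δφ/Δψ = 0.5504, d_rh = R√(Δφ²+q²Δλ²) = 2630.5 nmi
Excess = 2630.5 − 2544.1 = 86.4 ≈ 86 nmi

86 nmi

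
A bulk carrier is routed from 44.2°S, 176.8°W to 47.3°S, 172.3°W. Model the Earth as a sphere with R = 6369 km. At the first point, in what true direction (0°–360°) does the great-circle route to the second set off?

θ = atan2( sin Δλ·cos φ₂ ,  cos φ₁ sin φ₂ − sin φ₁ cos φ₂ cos Δλ )
  = atan2(+0.0532, -0.0555) = 136.23°

136.2°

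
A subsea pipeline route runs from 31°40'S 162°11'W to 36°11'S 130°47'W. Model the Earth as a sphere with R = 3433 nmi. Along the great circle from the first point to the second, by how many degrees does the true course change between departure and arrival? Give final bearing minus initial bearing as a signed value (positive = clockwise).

-17.8°

At departure: θ₁ = atan2(sin Δλ cos φ₂, cos φ₁ sin φ₂ − sin φ₁ cos φ₂ cos Δλ) = 108.51°
At arrival: θ₂ = atan2(sin Δλ cos φ₁, −cos φ₂ sin φ₁ + sin φ₂ cos φ₁ cos Δλ) = 90.67°
Δθ = θ₂ − θ₁ = -17.8°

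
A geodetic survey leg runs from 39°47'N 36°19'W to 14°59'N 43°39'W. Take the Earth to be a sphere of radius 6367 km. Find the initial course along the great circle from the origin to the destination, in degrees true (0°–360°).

196.6°

N = sin Δλ·cos φ₂ = -0.1233;  D = cos φ₁ sin φ₂ − sin φ₁ cos φ₂ cos Δλ = -0.4144
initial course = atan2(N, D) = 196.57°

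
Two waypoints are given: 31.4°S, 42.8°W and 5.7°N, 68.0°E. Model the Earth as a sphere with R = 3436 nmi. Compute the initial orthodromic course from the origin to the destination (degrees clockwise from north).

N = sin Δλ·cos φ₂ = +0.9302;  D = cos φ₁ sin φ₂ − sin φ₁ cos φ₂ cos Δλ = -0.0993
initial course = atan2(N, D) = 96.09°

96.1°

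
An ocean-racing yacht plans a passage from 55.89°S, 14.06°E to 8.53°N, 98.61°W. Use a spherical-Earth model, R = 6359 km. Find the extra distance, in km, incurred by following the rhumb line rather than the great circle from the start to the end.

Great circle: cos σ = sin φ₁ sin φ₂ + cos φ₁ cos φ₂ cos Δλ,  σ = 1.9141 rad → d_gc = 12171.48 km
Rhumb line: Δψ = +1.3311, q = Δφ/Δψ = 0.8447, d_rh = R√(Δφ²+q²Δλ²) = 12755.00 km
Excess = 12755.00 − 12171.48 = 583.52 ≈ 584 km

584 km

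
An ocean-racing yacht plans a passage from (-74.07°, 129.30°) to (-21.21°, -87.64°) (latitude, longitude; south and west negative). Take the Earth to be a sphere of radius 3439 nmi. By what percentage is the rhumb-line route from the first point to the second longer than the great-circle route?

20.5%

Great circle: σ = 1.4269 rad → d_gc = Rσ = 4907.2 nmi
Rhumb: Δφ = +0.9226, Δλ = +2.4969, Δψ = +1.5878, q = Δφ/Δψ = 0.5811 → d_rh = R√(Δφ²+q²Δλ²) = 5912.7 nmi
Excess = (5912.7 − 4907.2) / 4907.2 = 1005.5 / 4907.2 = 20.49% ≈ 20.5%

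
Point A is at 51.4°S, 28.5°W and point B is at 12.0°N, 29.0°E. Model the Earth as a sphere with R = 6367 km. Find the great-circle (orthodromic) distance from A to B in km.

8943 km

Haversine: a = sin²(Δφ/2)+cos φ₁ cos φ₂ sin²(Δλ/2) = 0.41730;  σ = 2·atan2(√a,√(1−a))
σ = 80.480° → d = Rσ = 6367·1.40463 = 8943 km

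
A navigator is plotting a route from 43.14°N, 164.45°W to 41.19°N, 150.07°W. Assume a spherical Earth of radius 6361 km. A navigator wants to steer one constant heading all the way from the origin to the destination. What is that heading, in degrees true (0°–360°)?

100.4°

Δψ = ln[tan(π/4+φ₂/2)/tan(π/4+φ₁/2)] = -0.0459
Δλ = +0.2510 rad (taken the short way round)
course = atan2(Δλ, Δψ) = 100.37°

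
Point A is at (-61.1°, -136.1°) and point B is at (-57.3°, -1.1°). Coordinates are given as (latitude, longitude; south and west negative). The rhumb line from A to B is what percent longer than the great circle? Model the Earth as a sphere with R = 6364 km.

22.4%

Great circle: σ = 0.9859 rad → d_gc = Rσ = 6274.4 km
Rhumb: Δφ = +0.0663, Δλ = +2.3562, Δψ = +0.1297, q = Δφ/Δψ = 0.5114 → d_rh = R√(Δφ²+q²Δλ²) = 7680.3 km
Excess = (7680.3 − 6274.4) / 6274.4 = 1405.9 / 6274.4 = 22.41% ≈ 22.4%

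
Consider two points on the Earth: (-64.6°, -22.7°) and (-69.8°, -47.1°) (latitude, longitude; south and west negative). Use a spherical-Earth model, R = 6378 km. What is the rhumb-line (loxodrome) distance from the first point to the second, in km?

1197 km

Rhumb course C = atan2(Δλ, Δψ) with Δψ = ln[tan(π/4+φ₂/2)/tan(π/4+φ₁/2)] = -0.2352, Δλ = -0.4259 → C = 241.09°
d = R·|Δφ| / |cos C| = 6378·0.09076 / 0.48346 = 1197 km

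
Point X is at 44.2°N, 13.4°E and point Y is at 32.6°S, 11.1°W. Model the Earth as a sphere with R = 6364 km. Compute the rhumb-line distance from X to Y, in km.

8887 km

Rhumb course C = atan2(Δλ, Δψ) with Δψ = ln[tan(π/4+φ₂/2)/tan(π/4+φ₁/2)] = -1.4642, Δλ = -0.4276 → C = 196.28°
d = R·|Δφ| / |cos C| = 6364·1.34041 / 0.95990 = 8887 km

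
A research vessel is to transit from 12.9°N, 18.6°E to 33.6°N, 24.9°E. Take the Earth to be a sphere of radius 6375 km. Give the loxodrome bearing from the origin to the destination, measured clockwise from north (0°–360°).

15.5°

Δψ = ln[tan(π/4+φ₂/2)/tan(π/4+φ₁/2)] = +0.3962
Δλ = +0.1100 rad (taken the short way round)
course = atan2(Δλ, Δψ) = 15.51°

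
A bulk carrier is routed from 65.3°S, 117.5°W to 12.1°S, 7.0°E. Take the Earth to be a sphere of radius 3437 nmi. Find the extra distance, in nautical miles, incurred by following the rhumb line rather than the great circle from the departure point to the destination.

Great circle: cos σ = sin φ₁ sin φ₂ + cos φ₁ cos φ₂ cos Δλ,  σ = 1.6118 rad → d_gc = 5539.7 nmi
Rhumb line: Δψ = +1.3061, q = Δφ/Δψ = 0.7109, d_rh = R√(Δφ²+q²Δλ²) = 6194.5 nmi
Excess = 6194.5 − 5539.7 = 654.8 ≈ 655 nmi

655 nmi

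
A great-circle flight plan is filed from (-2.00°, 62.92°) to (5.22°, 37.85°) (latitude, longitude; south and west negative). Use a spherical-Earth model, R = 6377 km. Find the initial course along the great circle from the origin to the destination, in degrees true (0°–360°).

286.2°

N = sin Δλ·cos φ₂ = -0.4220;  D = cos φ₁ sin φ₂ − sin φ₁ cos φ₂ cos Δλ = +0.1224
initial course = atan2(N, D) = 286.18°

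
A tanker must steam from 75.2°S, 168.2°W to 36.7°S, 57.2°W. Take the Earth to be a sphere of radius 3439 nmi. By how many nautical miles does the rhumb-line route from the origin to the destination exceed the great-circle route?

Great circle: cos σ = sin φ₁ sin φ₂ + cos φ₁ cos φ₂ cos Δλ,  σ = 1.0421 rad → d_gc = 3583.8 nmi
Rhumb line: Δψ = +1.3517, q = Δφ/Δψ = 0.4971, d_rh = R√(Δφ²+q²Δλ²) = 4038.4 nmi
Excess = 4038.4 − 3583.8 = 454.6 ≈ 455 nmi

455 nmi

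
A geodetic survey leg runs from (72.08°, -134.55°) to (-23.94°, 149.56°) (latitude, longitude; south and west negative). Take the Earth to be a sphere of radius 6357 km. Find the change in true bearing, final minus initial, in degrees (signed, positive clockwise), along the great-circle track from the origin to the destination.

At departure: θ₁ = atan2(sin Δλ cos φ₂, cos φ₁ sin φ₂ − sin φ₁ cos φ₂ cos Δλ) = 249.19°
At arrival: θ₂ = atan2(sin Δλ cos φ₁, −cos φ₂ sin φ₁ + sin φ₂ cos φ₁ cos Δλ) = 198.34°
Δθ = θ₂ − θ₁ = -50.8°

-50.8°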